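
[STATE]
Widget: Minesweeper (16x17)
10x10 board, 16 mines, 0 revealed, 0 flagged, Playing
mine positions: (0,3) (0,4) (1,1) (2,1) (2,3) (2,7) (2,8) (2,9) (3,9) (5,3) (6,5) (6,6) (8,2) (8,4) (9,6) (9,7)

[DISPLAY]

■■■■■■■■■■      
■■■■■■■■■■      
■■■■■■■■■■      
■■■■■■■■■■      
■■■■■■■■■■      
■■■■■■■■■■      
■■■■■■■■■■      
■■■■■■■■■■      
■■■■■■■■■■      
■■■■■■■■■■      
                
                
                
                
                
                
                


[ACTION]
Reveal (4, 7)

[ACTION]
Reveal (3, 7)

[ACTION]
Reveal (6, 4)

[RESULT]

■■■■■■■■■■      
■■■■311■■■      
■■■■1 1■■■      
■■■■1 124■      
■■■■1   11      
■■■■2221        
■■■■2■■1        
■■■■■■■1        
■■■■■■■21       
■■■■■■■■1       
                
                
                
                
                
                
                


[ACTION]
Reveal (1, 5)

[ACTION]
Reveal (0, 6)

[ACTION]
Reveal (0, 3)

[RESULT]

■■■✹✹1          
■✹■■311232      
■✹■✹1 1✹✹✹      
■■■■1 124✹      
■■■■1   11      
■■■✹2221        
■■■■2✹✹1        
■■■■■■■1        
■■✹■✹■■21       
■■■■■■✹✹1       
                
                
                
                
                
                
                


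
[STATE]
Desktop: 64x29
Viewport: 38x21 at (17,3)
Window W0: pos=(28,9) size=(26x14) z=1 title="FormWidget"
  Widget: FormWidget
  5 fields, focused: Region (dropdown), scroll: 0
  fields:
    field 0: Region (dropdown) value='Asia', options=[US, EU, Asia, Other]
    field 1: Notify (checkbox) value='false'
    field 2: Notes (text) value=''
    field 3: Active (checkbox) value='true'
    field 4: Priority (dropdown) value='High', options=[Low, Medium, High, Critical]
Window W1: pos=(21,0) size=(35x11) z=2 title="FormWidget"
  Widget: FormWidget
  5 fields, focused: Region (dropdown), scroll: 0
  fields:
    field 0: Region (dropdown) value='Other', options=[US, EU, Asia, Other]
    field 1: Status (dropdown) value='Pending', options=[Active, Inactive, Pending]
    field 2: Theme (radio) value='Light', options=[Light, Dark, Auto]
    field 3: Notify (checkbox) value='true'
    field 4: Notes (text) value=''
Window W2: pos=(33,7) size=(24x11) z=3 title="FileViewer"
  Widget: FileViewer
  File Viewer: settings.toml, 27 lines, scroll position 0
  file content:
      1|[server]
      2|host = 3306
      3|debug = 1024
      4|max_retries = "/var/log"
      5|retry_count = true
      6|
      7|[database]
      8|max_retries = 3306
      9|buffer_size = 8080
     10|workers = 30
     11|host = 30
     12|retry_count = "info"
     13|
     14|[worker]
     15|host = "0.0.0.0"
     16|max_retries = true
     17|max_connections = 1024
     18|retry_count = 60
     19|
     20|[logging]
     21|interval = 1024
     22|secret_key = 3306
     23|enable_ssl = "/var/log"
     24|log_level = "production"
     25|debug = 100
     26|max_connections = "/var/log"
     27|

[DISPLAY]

    ┃> Region:     [Other           ▼]
    ┃  Status:     [Pending         ▼]
    ┃  Theme:      (●) Light  ( ) Dark
    ┃  Notify:     [x]                
    ┃  Notes:   ┏━━━━━━━━━━━━━━━━━━━━━
    ┃           ┃ FileViewer          
    ┃           ┠─────────────────────
    ┗━━━━━━━━━━━┃[server]             
           ┠────┃host = 3306          
           ┃> Re┃debug = 1024         
           ┃  No┃max_retries = "/var/l
           ┃  No┃retry_count = true   
           ┃  Ac┃                     
           ┃  Pr┃[database]           
           ┃    ┗━━━━━━━━━━━━━━━━━━━━━
           ┃                        ┃ 
           ┃                        ┃ 
           ┃                        ┃ 
           ┃                        ┃ 
           ┗━━━━━━━━━━━━━━━━━━━━━━━━┛ 
                                      


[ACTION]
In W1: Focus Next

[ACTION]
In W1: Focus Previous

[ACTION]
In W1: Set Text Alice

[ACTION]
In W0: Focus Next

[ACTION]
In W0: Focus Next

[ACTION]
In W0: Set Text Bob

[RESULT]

    ┃> Region:     [Other           ▼]
    ┃  Status:     [Pending         ▼]
    ┃  Theme:      (●) Light  ( ) Dark
    ┃  Notify:     [x]                
    ┃  Notes:   ┏━━━━━━━━━━━━━━━━━━━━━
    ┃           ┃ FileViewer          
    ┃           ┠─────────────────────
    ┗━━━━━━━━━━━┃[server]             
           ┠────┃host = 3306          
           ┃  Re┃debug = 1024         
           ┃  No┃max_retries = "/var/l
           ┃> No┃retry_count = true   
           ┃  Ac┃                     
           ┃  Pr┃[database]           
           ┃    ┗━━━━━━━━━━━━━━━━━━━━━
           ┃                        ┃ 
           ┃                        ┃ 
           ┃                        ┃ 
           ┃                        ┃ 
           ┗━━━━━━━━━━━━━━━━━━━━━━━━┛ 
                                      


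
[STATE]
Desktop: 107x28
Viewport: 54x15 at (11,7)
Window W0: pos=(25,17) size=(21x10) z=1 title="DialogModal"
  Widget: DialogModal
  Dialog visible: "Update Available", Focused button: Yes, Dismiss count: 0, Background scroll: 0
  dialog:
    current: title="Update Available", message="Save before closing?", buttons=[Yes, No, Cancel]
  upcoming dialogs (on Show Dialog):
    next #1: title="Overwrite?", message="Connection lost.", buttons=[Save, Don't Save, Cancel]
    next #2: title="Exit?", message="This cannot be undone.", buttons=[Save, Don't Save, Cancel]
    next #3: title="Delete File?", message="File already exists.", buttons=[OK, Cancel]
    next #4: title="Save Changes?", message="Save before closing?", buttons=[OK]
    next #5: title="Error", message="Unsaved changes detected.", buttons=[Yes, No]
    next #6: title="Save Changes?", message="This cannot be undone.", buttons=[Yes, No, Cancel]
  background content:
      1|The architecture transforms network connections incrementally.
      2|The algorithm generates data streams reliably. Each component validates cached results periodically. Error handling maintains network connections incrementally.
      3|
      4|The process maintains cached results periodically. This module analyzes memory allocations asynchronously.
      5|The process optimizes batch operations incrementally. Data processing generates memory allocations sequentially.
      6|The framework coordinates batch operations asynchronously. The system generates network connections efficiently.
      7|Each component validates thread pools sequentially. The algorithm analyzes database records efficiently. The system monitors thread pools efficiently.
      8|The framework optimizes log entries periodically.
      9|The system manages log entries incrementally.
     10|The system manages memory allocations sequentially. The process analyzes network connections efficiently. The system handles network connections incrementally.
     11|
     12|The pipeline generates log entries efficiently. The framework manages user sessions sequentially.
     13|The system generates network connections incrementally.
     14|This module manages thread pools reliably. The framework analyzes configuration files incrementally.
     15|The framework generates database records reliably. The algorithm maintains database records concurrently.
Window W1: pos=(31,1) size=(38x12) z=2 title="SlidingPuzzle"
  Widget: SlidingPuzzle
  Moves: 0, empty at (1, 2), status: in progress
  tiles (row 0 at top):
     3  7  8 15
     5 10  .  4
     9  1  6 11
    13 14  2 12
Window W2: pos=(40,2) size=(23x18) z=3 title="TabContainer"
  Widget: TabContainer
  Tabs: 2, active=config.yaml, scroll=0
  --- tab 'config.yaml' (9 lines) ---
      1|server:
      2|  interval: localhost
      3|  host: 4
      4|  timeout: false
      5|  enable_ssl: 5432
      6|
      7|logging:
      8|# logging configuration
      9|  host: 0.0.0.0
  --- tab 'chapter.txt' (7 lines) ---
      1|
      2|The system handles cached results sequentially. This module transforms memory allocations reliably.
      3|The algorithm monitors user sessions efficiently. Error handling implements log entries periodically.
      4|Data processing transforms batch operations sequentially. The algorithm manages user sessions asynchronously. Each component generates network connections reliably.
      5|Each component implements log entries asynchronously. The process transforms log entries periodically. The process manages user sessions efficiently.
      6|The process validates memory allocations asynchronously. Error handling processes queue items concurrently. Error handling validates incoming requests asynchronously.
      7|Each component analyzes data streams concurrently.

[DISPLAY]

                    ┃│  5 │ 1┃server:              ┃  
                    ┃├────┼──┃  interval: localhost┃  
                    ┃│  9 │  ┃  host: 4            ┃  
                    ┃├────┼──┃  timeout: false     ┃  
                    ┃│ 13 │ 1┃  enable_ssl: 5432   ┃  
                    ┗━━━━━━━━┃                     ┃━━
                             ┃logging:             ┃  
                             ┃# logging configurati┃  
                             ┃  host: 0.0.0.0      ┃  
                             ┃                     ┃  
              ┏━━━━━━━━━━━━━━┃                     ┃  
              ┃ DialogModal  ┃                     ┃  
              ┠──────────────┗━━━━━━━━━━━━━━━━━━━━━┛  
              ┃Th┌─────────────┐tr┃                   
              ┃Th│Update Availa│er┃                   


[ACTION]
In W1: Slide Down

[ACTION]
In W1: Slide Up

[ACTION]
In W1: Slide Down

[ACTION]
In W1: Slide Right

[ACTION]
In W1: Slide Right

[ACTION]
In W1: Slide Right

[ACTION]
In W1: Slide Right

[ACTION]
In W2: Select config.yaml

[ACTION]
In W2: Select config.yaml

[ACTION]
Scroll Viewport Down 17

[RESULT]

                             ┃logging:             ┃  
                             ┃# logging configurati┃  
                             ┃  host: 0.0.0.0      ┃  
                             ┃                     ┃  
              ┏━━━━━━━━━━━━━━┃                     ┃  
              ┃ DialogModal  ┃                     ┃  
              ┠──────────────┗━━━━━━━━━━━━━━━━━━━━━┛  
              ┃Th┌─────────────┐tr┃                   
              ┃Th│Update Availa│er┃                   
              ┃  │Save before c│  ┃                   
              ┃Th│[Yes]  No   C│ai┃                   
              ┃Th└─────────────┘iz┃                   
              ┃The framework coord┃                   
              ┗━━━━━━━━━━━━━━━━━━━┛                   
                                                      


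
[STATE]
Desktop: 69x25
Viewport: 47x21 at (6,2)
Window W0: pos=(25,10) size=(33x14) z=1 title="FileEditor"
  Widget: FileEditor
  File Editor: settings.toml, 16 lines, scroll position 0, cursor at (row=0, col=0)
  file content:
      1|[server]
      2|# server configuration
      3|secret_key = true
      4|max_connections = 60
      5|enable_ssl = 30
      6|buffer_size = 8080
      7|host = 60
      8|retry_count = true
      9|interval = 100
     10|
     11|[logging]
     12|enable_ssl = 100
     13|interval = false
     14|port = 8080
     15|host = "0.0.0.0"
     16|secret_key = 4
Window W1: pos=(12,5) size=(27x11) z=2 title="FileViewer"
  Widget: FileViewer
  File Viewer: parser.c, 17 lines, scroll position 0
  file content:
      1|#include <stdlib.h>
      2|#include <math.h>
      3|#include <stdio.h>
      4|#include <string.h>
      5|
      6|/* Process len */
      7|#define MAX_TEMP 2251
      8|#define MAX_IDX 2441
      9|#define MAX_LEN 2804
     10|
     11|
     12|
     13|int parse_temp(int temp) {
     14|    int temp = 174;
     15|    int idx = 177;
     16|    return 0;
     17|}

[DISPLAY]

                                               
                                               
                                               
      ┏━━━━━━━━━━━━━━━━━━━━━━━━━┓              
      ┃ FileViewer              ┃              
      ┠─────────────────────────┨              
      ┃#include <stdlib.h>     ▲┃              
      ┃#include <math.h>       █┃              
      ┃#include <stdio.h>      ░┃━━━━━━━━━━━━━━
      ┃#include <string.h>     ░┃              
      ┃                        ░┃──────────────
      ┃/* Process len */       ░┃              
      ┃#define MAX_TEMP 2251   ▼┃iguration     
      ┗━━━━━━━━━━━━━━━━━━━━━━━━━┛true          
                   ┃max_connections = 60       
                   ┃enable_ssl = 30            
                   ┃buffer_size = 8080         
                   ┃host = 60                  
                   ┃retry_count = true         
                   ┃interval = 100             
                   ┃                           


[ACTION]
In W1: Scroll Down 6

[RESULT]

                                               
                                               
                                               
      ┏━━━━━━━━━━━━━━━━━━━━━━━━━┓              
      ┃ FileViewer              ┃              
      ┠─────────────────────────┨              
      ┃#define MAX_TEMP 2251   ▲┃              
      ┃#define MAX_IDX 2441    ░┃              
      ┃#define MAX_LEN 2804    ░┃━━━━━━━━━━━━━━
      ┃                        ░┃              
      ┃                        █┃──────────────
      ┃                        ░┃              
      ┃int parse_temp(int temp)▼┃iguration     
      ┗━━━━━━━━━━━━━━━━━━━━━━━━━┛true          
                   ┃max_connections = 60       
                   ┃enable_ssl = 30            
                   ┃buffer_size = 8080         
                   ┃host = 60                  
                   ┃retry_count = true         
                   ┃interval = 100             
                   ┃                           


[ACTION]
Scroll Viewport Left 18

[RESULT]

                                               
                                               
                                               
            ┏━━━━━━━━━━━━━━━━━━━━━━━━━┓        
            ┃ FileViewer              ┃        
            ┠─────────────────────────┨        
            ┃#define MAX_TEMP 2251   ▲┃        
            ┃#define MAX_IDX 2441    ░┃        
            ┃#define MAX_LEN 2804    ░┃━━━━━━━━
            ┃                        ░┃        
            ┃                        █┃────────
            ┃                        ░┃        
            ┃int parse_temp(int temp)▼┃iguratio
            ┗━━━━━━━━━━━━━━━━━━━━━━━━━┛true    
                         ┃max_connections = 60 
                         ┃enable_ssl = 30      
                         ┃buffer_size = 8080   
                         ┃host = 60            
                         ┃retry_count = true   
                         ┃interval = 100       
                         ┃                     


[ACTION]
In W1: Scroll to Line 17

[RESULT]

                                               
                                               
                                               
            ┏━━━━━━━━━━━━━━━━━━━━━━━━━┓        
            ┃ FileViewer              ┃        
            ┠─────────────────────────┨        
            ┃                        ▲┃        
            ┃                        ░┃        
            ┃int parse_temp(int temp)░┃━━━━━━━━
            ┃    int temp = 174;     ░┃        
            ┃    int idx = 177;      ░┃────────
            ┃    return 0;           █┃        
            ┃}                       ▼┃iguratio
            ┗━━━━━━━━━━━━━━━━━━━━━━━━━┛true    
                         ┃max_connections = 60 
                         ┃enable_ssl = 30      
                         ┃buffer_size = 8080   
                         ┃host = 60            
                         ┃retry_count = true   
                         ┃interval = 100       
                         ┃                     


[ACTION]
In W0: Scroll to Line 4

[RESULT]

                                               
                                               
                                               
            ┏━━━━━━━━━━━━━━━━━━━━━━━━━┓        
            ┃ FileViewer              ┃        
            ┠─────────────────────────┨        
            ┃                        ▲┃        
            ┃                        ░┃        
            ┃int parse_temp(int temp)░┃━━━━━━━━
            ┃    int temp = 174;     ░┃        
            ┃    int idx = 177;      ░┃────────
            ┃    return 0;           █┃ns = 60 
            ┃}                       ▼┃30      
            ┗━━━━━━━━━━━━━━━━━━━━━━━━━┛ 8080   
                         ┃host = 60            
                         ┃retry_count = true   
                         ┃interval = 100       
                         ┃                     
                         ┃[logging]            
                         ┃enable_ssl = 100     
                         ┃interval = false     


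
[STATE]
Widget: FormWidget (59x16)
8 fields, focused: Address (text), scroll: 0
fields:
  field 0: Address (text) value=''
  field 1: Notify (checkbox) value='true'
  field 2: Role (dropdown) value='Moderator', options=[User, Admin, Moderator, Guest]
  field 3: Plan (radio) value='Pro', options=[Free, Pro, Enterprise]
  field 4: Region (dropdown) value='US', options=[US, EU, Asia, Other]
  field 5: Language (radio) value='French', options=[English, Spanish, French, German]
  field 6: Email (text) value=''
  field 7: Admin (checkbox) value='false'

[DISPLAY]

> Address:    [                                           ]
  Notify:     [x]                                          
  Role:       [Moderator                                 ▼]
  Plan:       ( ) Free  (●) Pro  ( ) Enterprise            
  Region:     [US                                        ▼]
  Language:   ( ) English  ( ) Spanish  (●) French  ( ) Ger
  Email:      [                                           ]
  Admin:      [ ]                                          
                                                           
                                                           
                                                           
                                                           
                                                           
                                                           
                                                           
                                                           


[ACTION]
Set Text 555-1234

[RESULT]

> Address:    [555-1234                                   ]
  Notify:     [x]                                          
  Role:       [Moderator                                 ▼]
  Plan:       ( ) Free  (●) Pro  ( ) Enterprise            
  Region:     [US                                        ▼]
  Language:   ( ) English  ( ) Spanish  (●) French  ( ) Ger
  Email:      [                                           ]
  Admin:      [ ]                                          
                                                           
                                                           
                                                           
                                                           
                                                           
                                                           
                                                           
                                                           


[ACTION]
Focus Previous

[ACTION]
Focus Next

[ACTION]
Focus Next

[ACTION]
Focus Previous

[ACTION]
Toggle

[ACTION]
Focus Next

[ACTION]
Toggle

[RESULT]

  Address:    [555-1234                                   ]
> Notify:     [ ]                                          
  Role:       [Moderator                                 ▼]
  Plan:       ( ) Free  (●) Pro  ( ) Enterprise            
  Region:     [US                                        ▼]
  Language:   ( ) English  ( ) Spanish  (●) French  ( ) Ger
  Email:      [                                           ]
  Admin:      [ ]                                          
                                                           
                                                           
                                                           
                                                           
                                                           
                                                           
                                                           
                                                           


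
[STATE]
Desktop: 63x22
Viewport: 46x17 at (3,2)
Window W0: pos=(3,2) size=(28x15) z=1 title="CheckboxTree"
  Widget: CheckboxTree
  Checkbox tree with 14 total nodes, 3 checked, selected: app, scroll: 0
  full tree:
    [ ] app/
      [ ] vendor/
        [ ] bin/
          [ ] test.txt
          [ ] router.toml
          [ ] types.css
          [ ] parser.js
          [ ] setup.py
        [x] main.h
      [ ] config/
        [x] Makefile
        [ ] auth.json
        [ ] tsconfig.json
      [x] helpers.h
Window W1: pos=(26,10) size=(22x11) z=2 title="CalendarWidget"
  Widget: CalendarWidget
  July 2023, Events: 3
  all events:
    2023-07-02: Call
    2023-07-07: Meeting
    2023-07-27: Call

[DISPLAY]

┏━━━━━━━━━━━━━━━━━━━━━━━━━━┓                  
┃ CheckboxTree             ┃                  
┠──────────────────────────┨                  
┃>[-] app/                 ┃                  
┃   [-] vendor/            ┃                  
┃     [ ] bin/             ┃                  
┃       [ ] test.txt       ┃                  
┃       [ ] router.toml    ┃                  
┃       [ ] types.css  ┏━━━━━━━━━━━━━━━━━━━━┓ 
┃       [ ] parser.js  ┃ CalendarWidget     ┃ 
┃       [ ] setup.py   ┠────────────────────┨ 
┃     [x] main.h       ┃     July 2023      ┃ 
┃   [-] config/        ┃Mo Tu We Th Fr Sa Su┃ 
┃     [x] Makefile     ┃                1  2┃ 
┗━━━━━━━━━━━━━━━━━━━━━━┃ 3  4  5  6  7*  8  ┃ 
                       ┃10 11 12 13 14 15 16┃ 
                       ┃17 18 19 20 21 22 23┃ 


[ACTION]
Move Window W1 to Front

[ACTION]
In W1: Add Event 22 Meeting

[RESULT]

┏━━━━━━━━━━━━━━━━━━━━━━━━━━┓                  
┃ CheckboxTree             ┃                  
┠──────────────────────────┨                  
┃>[-] app/                 ┃                  
┃   [-] vendor/            ┃                  
┃     [ ] bin/             ┃                  
┃       [ ] test.txt       ┃                  
┃       [ ] router.toml    ┃                  
┃       [ ] types.css  ┏━━━━━━━━━━━━━━━━━━━━┓ 
┃       [ ] parser.js  ┃ CalendarWidget     ┃ 
┃       [ ] setup.py   ┠────────────────────┨ 
┃     [x] main.h       ┃     July 2023      ┃ 
┃   [-] config/        ┃Mo Tu We Th Fr Sa Su┃ 
┃     [x] Makefile     ┃                1  2┃ 
┗━━━━━━━━━━━━━━━━━━━━━━┃ 3  4  5  6  7*  8  ┃ 
                       ┃10 11 12 13 14 15 16┃ 
                       ┃17 18 19 20 21 22* 2┃ 


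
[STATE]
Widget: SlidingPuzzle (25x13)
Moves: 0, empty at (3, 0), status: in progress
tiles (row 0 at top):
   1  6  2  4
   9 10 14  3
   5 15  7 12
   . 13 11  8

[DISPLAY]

┌────┬────┬────┬────┐    
│  1 │  6 │  2 │  4 │    
├────┼────┼────┼────┤    
│  9 │ 10 │ 14 │  3 │    
├────┼────┼────┼────┤    
│  5 │ 15 │  7 │ 12 │    
├────┼────┼────┼────┤    
│    │ 13 │ 11 │  8 │    
└────┴────┴────┴────┘    
Moves: 0                 
                         
                         
                         


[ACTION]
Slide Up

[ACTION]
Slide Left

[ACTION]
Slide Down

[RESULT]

┌────┬────┬────┬────┐    
│  1 │  6 │  2 │  4 │    
├────┼────┼────┼────┤    
│  9 │ 10 │ 14 │  3 │    
├────┼────┼────┼────┤    
│  5 │    │  7 │ 12 │    
├────┼────┼────┼────┤    
│ 13 │ 15 │ 11 │  8 │    
└────┴────┴────┴────┘    
Moves: 2                 
                         
                         
                         


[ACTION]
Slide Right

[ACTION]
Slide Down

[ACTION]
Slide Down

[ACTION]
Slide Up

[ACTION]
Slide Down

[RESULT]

┌────┬────┬────┬────┐    
│    │  6 │  2 │  4 │    
├────┼────┼────┼────┤    
│  1 │ 10 │ 14 │  3 │    
├────┼────┼────┼────┤    
│  9 │  5 │  7 │ 12 │    
├────┼────┼────┼────┤    
│ 13 │ 15 │ 11 │  8 │    
└────┴────┴────┴────┘    
Moves: 7                 
                         
                         
                         


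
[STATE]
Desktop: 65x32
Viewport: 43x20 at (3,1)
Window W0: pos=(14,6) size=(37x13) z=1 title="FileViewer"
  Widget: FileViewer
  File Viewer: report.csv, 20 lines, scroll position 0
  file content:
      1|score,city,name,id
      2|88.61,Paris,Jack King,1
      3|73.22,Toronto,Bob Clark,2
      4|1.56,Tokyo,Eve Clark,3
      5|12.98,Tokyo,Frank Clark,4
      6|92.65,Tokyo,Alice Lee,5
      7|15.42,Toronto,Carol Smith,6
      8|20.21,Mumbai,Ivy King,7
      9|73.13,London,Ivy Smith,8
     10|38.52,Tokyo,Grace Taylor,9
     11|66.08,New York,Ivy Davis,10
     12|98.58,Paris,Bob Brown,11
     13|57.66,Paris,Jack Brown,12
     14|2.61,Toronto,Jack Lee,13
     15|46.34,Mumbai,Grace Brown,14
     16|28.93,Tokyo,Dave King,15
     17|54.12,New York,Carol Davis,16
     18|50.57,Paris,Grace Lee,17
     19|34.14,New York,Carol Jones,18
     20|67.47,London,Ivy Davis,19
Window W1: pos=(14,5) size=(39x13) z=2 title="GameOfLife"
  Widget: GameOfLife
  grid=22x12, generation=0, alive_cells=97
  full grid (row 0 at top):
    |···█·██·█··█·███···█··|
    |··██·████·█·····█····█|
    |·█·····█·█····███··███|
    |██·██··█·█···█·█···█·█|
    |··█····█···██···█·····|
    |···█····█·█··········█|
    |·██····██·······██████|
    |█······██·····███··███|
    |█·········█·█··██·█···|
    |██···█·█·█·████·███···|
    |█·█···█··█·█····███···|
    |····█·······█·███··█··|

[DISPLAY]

                                           
                                           
                                           
                                           
           ┏━━━━━━━━━━━━━━━━━━━━━━━━━━━━━━━
           ┃ GameOfLife                    
           ┠───────────────────────────────
           ┃Gen: 0                         
           ┃·█·····█·█····███··███         
           ┃██·██··█·█···█·█···█·█         
           ┃··█····█···██···█·····         
           ┃···█····█·█··········█         
           ┃·██····██·······██████         
           ┃█······██·····███··███         
           ┃█·········█·█··██·█···         
           ┃██···█·█·█·████·███···         
           ┗━━━━━━━━━━━━━━━━━━━━━━━━━━━━━━━
           ┗━━━━━━━━━━━━━━━━━━━━━━━━━━━━━━━
                                           
                                           


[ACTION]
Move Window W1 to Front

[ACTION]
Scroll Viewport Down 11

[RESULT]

           ┃···█····█·█··········█         
           ┃·██····██·······██████         
           ┃█······██·····███··███         
           ┃█·········█·█··██·█···         
           ┃██···█·█·█·████·███···         
           ┗━━━━━━━━━━━━━━━━━━━━━━━━━━━━━━━
           ┗━━━━━━━━━━━━━━━━━━━━━━━━━━━━━━━
                                           
                                           
                                           
                                           
                                           
                                           
                                           
                                           
                                           
                                           
                                           
                                           
                                           


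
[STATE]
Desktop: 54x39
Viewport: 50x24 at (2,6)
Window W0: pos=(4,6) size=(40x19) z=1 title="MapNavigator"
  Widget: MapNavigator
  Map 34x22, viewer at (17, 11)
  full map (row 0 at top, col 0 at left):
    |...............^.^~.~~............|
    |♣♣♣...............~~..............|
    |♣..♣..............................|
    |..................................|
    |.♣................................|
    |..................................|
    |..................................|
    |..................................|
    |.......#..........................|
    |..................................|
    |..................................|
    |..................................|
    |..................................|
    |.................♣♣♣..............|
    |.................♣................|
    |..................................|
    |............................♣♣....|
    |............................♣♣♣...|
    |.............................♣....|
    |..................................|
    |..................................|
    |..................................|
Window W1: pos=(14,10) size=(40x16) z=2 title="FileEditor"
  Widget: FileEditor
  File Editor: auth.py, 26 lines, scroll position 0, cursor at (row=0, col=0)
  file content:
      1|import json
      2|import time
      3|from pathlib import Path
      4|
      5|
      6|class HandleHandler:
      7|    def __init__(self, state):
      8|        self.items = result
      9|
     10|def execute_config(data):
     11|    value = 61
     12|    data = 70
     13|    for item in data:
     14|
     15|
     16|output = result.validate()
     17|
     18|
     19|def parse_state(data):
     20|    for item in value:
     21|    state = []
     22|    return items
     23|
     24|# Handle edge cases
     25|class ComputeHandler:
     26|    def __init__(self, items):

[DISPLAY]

  ┏━━━━━━━━━━━━━━━━━━━━━━━━━━━━━━━━━━━━━━┓        
  ┃ MapNavigator                         ┃        
  ┠──────────────────────────────────────┨        
  ┃  .♣................................  ┃        
  ┃  .......┏━━━━━━━━━━━━━━━━━━━━━━━━━━━━━━━━━━━━━
  ┃  .......┃ FileEditor                          
  ┃  .......┠─────────────────────────────────────
  ┃  .......┃█mport json                          
  ┃  .......┃import time                          
  ┃  .......┃from pathlib import Path             
  ┃  .......┃                                     
  ┃  .......┃                                     
  ┃  .......┃class HandleHandler:                 
  ┃  .......┃    def __init__(self, state):       
  ┃  .......┃        self.items = result          
  ┃  .......┃                                     
  ┃  .......┃def execute_config(data):            
  ┃  .......┃    value = 61                       
  ┗━━━━━━━━━┃    data = 70                        
            ┗━━━━━━━━━━━━━━━━━━━━━━━━━━━━━━━━━━━━━
                                                  
                                                  
                                                  
                                                  


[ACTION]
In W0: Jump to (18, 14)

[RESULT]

  ┏━━━━━━━━━━━━━━━━━━━━━━━━━━━━━━━━━━━━━━┓        
  ┃ MapNavigator                         ┃        
  ┠──────────────────────────────────────┨        
  ┃ ..................................   ┃        
  ┃ .......#┏━━━━━━━━━━━━━━━━━━━━━━━━━━━━━━━━━━━━━
  ┃ ........┃ FileEditor                          
  ┃ ........┠─────────────────────────────────────
  ┃ ........┃█mport json                          
  ┃ ........┃import time                          
  ┃ ........┃from pathlib import Path             
  ┃ ........┃                                     
  ┃ ........┃                                     
  ┃ ........┃class HandleHandler:                 
  ┃ ........┃    def __init__(self, state):       
  ┃ ........┃        self.items = result          
  ┃ ........┃                                     
  ┃ ........┃def execute_config(data):            
  ┃ ........┃    value = 61                       
  ┗━━━━━━━━━┃    data = 70                        
            ┗━━━━━━━━━━━━━━━━━━━━━━━━━━━━━━━━━━━━━
                                                  
                                                  
                                                  
                                                  


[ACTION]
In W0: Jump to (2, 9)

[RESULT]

  ┏━━━━━━━━━━━━━━━━━━━━━━━━━━━━━━━━━━━━━━┓        
  ┃ MapNavigator                         ┃        
  ┠──────────────────────────────────────┨        
  ┃                 ♣..♣.................┃        
  ┃         ┏━━━━━━━━━━━━━━━━━━━━━━━━━━━━━━━━━━━━━
  ┃         ┃ FileEditor                          
  ┃         ┠─────────────────────────────────────
  ┃         ┃█mport json                          
  ┃         ┃import time                          
  ┃         ┃from pathlib import Path             
  ┃         ┃                                     
  ┃         ┃                                     
  ┃         ┃class HandleHandler:                 
  ┃         ┃    def __init__(self, state):       
  ┃         ┃        self.items = result          
  ┃         ┃                                     
  ┃         ┃def execute_config(data):            
  ┃         ┃    value = 61                       
  ┗━━━━━━━━━┃    data = 70                        
            ┗━━━━━━━━━━━━━━━━━━━━━━━━━━━━━━━━━━━━━
                                                  
                                                  
                                                  
                                                  


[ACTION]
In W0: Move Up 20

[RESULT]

  ┏━━━━━━━━━━━━━━━━━━━━━━━━━━━━━━━━━━━━━━┓        
  ┃ MapNavigator                         ┃        
  ┠──────────────────────────────────────┨        
  ┃                                      ┃        
  ┃         ┏━━━━━━━━━━━━━━━━━━━━━━━━━━━━━━━━━━━━━
  ┃         ┃ FileEditor                          
  ┃         ┠─────────────────────────────────────
  ┃         ┃█mport json                          
  ┃         ┃import time                          
  ┃         ┃from pathlib import Path             
  ┃         ┃                                     
  ┃         ┃                                     
  ┃         ┃class HandleHandler:                 
  ┃         ┃    def __init__(self, state):       
  ┃         ┃        self.items = result          
  ┃         ┃                                     
  ┃         ┃def execute_config(data):            
  ┃         ┃    value = 61                       
  ┗━━━━━━━━━┃    data = 70                        
            ┗━━━━━━━━━━━━━━━━━━━━━━━━━━━━━━━━━━━━━
                                                  
                                                  
                                                  
                                                  
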